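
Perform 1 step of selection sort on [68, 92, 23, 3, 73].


Initial: [68, 92, 23, 3, 73]
Step 1: min=3 at 3
  Swap: [3, 92, 23, 68, 73]

After 1 step: [3, 92, 23, 68, 73]


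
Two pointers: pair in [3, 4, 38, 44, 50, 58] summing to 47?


lo=0(3)+hi=5(58)=61
lo=0(3)+hi=4(50)=53
lo=0(3)+hi=3(44)=47

Yes: 3+44=47


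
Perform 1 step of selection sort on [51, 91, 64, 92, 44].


Initial: [51, 91, 64, 92, 44]
Step 1: min=44 at 4
  Swap: [44, 91, 64, 92, 51]

After 1 step: [44, 91, 64, 92, 51]


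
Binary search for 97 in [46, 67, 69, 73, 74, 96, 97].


Step 1: lo=0, hi=6, mid=3, val=73
Step 2: lo=4, hi=6, mid=5, val=96
Step 3: lo=6, hi=6, mid=6, val=97

Found at index 6


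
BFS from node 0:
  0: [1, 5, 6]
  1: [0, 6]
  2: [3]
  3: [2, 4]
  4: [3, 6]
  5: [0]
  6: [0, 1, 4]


Visit 0, enqueue [1, 5, 6]
Visit 1, enqueue []
Visit 5, enqueue []
Visit 6, enqueue [4]
Visit 4, enqueue [3]
Visit 3, enqueue [2]
Visit 2, enqueue []

BFS order: [0, 1, 5, 6, 4, 3, 2]


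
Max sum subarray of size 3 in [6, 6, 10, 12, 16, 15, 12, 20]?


[0:3]: 22
[1:4]: 28
[2:5]: 38
[3:6]: 43
[4:7]: 43
[5:8]: 47

Max: 47 at [5:8]


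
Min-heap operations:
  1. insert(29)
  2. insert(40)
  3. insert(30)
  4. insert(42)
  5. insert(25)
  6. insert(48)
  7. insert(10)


insert(29) -> [29]
insert(40) -> [29, 40]
insert(30) -> [29, 40, 30]
insert(42) -> [29, 40, 30, 42]
insert(25) -> [25, 29, 30, 42, 40]
insert(48) -> [25, 29, 30, 42, 40, 48]
insert(10) -> [10, 29, 25, 42, 40, 48, 30]

Final heap: [10, 29, 25, 42, 40, 48, 30]


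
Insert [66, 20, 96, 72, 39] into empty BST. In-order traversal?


Insert 66: root
Insert 20: L from 66
Insert 96: R from 66
Insert 72: R from 66 -> L from 96
Insert 39: L from 66 -> R from 20

In-order: [20, 39, 66, 72, 96]


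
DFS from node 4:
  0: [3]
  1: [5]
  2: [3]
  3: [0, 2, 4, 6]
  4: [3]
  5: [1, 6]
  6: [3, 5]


Visit 4, push [3]
Visit 3, push [6, 2, 0]
Visit 0, push []
Visit 2, push []
Visit 6, push [5]
Visit 5, push [1]
Visit 1, push []

DFS order: [4, 3, 0, 2, 6, 5, 1]


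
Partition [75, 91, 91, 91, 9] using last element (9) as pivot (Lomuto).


Pivot: 9
Place pivot at 0: [9, 91, 91, 91, 75]

Partitioned: [9, 91, 91, 91, 75]


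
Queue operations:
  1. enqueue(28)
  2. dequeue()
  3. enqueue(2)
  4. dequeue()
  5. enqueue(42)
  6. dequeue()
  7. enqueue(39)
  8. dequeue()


enqueue(28) -> [28]
dequeue()->28, []
enqueue(2) -> [2]
dequeue()->2, []
enqueue(42) -> [42]
dequeue()->42, []
enqueue(39) -> [39]
dequeue()->39, []

Final queue: []


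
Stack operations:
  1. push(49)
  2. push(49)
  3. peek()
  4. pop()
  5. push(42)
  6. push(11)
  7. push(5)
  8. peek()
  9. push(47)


push(49) -> [49]
push(49) -> [49, 49]
peek()->49
pop()->49, [49]
push(42) -> [49, 42]
push(11) -> [49, 42, 11]
push(5) -> [49, 42, 11, 5]
peek()->5
push(47) -> [49, 42, 11, 5, 47]

Final stack: [49, 42, 11, 5, 47]


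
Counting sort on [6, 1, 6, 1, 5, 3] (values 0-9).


Input: [6, 1, 6, 1, 5, 3]
Counts: [0, 2, 0, 1, 0, 1, 2, 0, 0, 0]

Sorted: [1, 1, 3, 5, 6, 6]


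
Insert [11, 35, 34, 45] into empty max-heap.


Insert 11: [11]
Insert 35: [35, 11]
Insert 34: [35, 11, 34]
Insert 45: [45, 35, 34, 11]

Final heap: [45, 35, 34, 11]


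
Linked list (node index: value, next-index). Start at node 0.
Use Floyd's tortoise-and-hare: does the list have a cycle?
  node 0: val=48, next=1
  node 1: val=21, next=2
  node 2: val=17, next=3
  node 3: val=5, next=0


Floyd's tortoise (slow, +1) and hare (fast, +2):
  init: slow=0, fast=0
  step 1: slow=1, fast=2
  step 2: slow=2, fast=0
  step 3: slow=3, fast=2
  step 4: slow=0, fast=0
  slow == fast at node 0: cycle detected

Cycle: yes


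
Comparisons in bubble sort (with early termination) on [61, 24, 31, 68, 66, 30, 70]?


Algorithm: bubble sort (with early termination)
Input: [61, 24, 31, 68, 66, 30, 70]
Sorted: [24, 30, 31, 61, 66, 68, 70]

20


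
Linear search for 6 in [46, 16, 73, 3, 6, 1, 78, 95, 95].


i=0: 46!=6
i=1: 16!=6
i=2: 73!=6
i=3: 3!=6
i=4: 6==6 found!

Found at 4, 5 comps


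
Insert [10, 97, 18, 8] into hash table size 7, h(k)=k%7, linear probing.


Insert 10: h=3 -> slot 3
Insert 97: h=6 -> slot 6
Insert 18: h=4 -> slot 4
Insert 8: h=1 -> slot 1

Table: [None, 8, None, 10, 18, None, 97]


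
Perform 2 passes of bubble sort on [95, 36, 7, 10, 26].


Initial: [95, 36, 7, 10, 26]
Pass 1: [36, 7, 10, 26, 95] (4 swaps)
Pass 2: [7, 10, 26, 36, 95] (3 swaps)

After 2 passes: [7, 10, 26, 36, 95]


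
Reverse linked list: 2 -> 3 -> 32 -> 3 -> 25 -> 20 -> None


Step 1: curr=2, set curr.next=prev(None) | reversed so far: 2
Step 2: curr=3, set curr.next=prev(2) | reversed so far: 3 -> 2
Step 3: curr=32, set curr.next=prev(3) | reversed so far: 32 -> 3 -> 2
Step 4: curr=3, set curr.next=prev(32) | reversed so far: 3 -> 32 -> 3 -> 2
Step 5: curr=25, set curr.next=prev(3) | reversed so far: 25 -> 3 -> 32 -> 3 -> 2
Step 6: curr=20, set curr.next=prev(25) | reversed so far: 20 -> 25 -> 3 -> 32 -> 3 -> 2

20 -> 25 -> 3 -> 32 -> 3 -> 2 -> None


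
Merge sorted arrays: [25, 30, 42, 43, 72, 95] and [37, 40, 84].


Take 25 from A
Take 30 from A
Take 37 from B
Take 40 from B
Take 42 from A
Take 43 from A
Take 72 from A
Take 84 from B

Merged: [25, 30, 37, 40, 42, 43, 72, 84, 95]


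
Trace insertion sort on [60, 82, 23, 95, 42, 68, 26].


Initial: [60, 82, 23, 95, 42, 68, 26]
Insert 82: [60, 82, 23, 95, 42, 68, 26]
Insert 23: [23, 60, 82, 95, 42, 68, 26]
Insert 95: [23, 60, 82, 95, 42, 68, 26]
Insert 42: [23, 42, 60, 82, 95, 68, 26]
Insert 68: [23, 42, 60, 68, 82, 95, 26]
Insert 26: [23, 26, 42, 60, 68, 82, 95]

Sorted: [23, 26, 42, 60, 68, 82, 95]


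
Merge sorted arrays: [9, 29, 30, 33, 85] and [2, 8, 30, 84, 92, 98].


Take 2 from B
Take 8 from B
Take 9 from A
Take 29 from A
Take 30 from A
Take 30 from B
Take 33 from A
Take 84 from B
Take 85 from A

Merged: [2, 8, 9, 29, 30, 30, 33, 84, 85, 92, 98]


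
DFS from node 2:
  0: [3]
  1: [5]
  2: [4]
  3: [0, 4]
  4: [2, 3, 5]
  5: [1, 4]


Visit 2, push [4]
Visit 4, push [5, 3]
Visit 3, push [0]
Visit 0, push []
Visit 5, push [1]
Visit 1, push []

DFS order: [2, 4, 3, 0, 5, 1]


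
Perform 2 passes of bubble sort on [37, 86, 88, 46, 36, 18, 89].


Initial: [37, 86, 88, 46, 36, 18, 89]
Pass 1: [37, 86, 46, 36, 18, 88, 89] (3 swaps)
Pass 2: [37, 46, 36, 18, 86, 88, 89] (3 swaps)

After 2 passes: [37, 46, 36, 18, 86, 88, 89]


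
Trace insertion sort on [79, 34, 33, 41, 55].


Initial: [79, 34, 33, 41, 55]
Insert 34: [34, 79, 33, 41, 55]
Insert 33: [33, 34, 79, 41, 55]
Insert 41: [33, 34, 41, 79, 55]
Insert 55: [33, 34, 41, 55, 79]

Sorted: [33, 34, 41, 55, 79]


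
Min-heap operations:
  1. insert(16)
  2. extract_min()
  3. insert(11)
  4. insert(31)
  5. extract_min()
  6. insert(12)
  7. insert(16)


insert(16) -> [16]
extract_min()->16, []
insert(11) -> [11]
insert(31) -> [11, 31]
extract_min()->11, [31]
insert(12) -> [12, 31]
insert(16) -> [12, 31, 16]

Final heap: [12, 31, 16]


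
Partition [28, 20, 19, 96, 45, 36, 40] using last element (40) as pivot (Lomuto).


Pivot: 40
  28 <= 40: advance i (no swap)
  20 <= 40: advance i (no swap)
  19 <= 40: advance i (no swap)
  36 <= 40: swap -> [28, 20, 19, 36, 45, 96, 40]
Place pivot at 4: [28, 20, 19, 36, 40, 96, 45]

Partitioned: [28, 20, 19, 36, 40, 96, 45]


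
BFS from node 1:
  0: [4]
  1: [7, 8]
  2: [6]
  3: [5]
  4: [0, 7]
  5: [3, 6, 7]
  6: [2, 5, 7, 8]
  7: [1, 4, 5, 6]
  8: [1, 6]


Visit 1, enqueue [7, 8]
Visit 7, enqueue [4, 5, 6]
Visit 8, enqueue []
Visit 4, enqueue [0]
Visit 5, enqueue [3]
Visit 6, enqueue [2]
Visit 0, enqueue []
Visit 3, enqueue []
Visit 2, enqueue []

BFS order: [1, 7, 8, 4, 5, 6, 0, 3, 2]


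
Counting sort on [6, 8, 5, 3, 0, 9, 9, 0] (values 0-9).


Input: [6, 8, 5, 3, 0, 9, 9, 0]
Counts: [2, 0, 0, 1, 0, 1, 1, 0, 1, 2]

Sorted: [0, 0, 3, 5, 6, 8, 9, 9]


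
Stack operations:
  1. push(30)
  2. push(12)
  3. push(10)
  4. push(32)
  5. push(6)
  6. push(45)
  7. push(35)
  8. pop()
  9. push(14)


push(30) -> [30]
push(12) -> [30, 12]
push(10) -> [30, 12, 10]
push(32) -> [30, 12, 10, 32]
push(6) -> [30, 12, 10, 32, 6]
push(45) -> [30, 12, 10, 32, 6, 45]
push(35) -> [30, 12, 10, 32, 6, 45, 35]
pop()->35, [30, 12, 10, 32, 6, 45]
push(14) -> [30, 12, 10, 32, 6, 45, 14]

Final stack: [30, 12, 10, 32, 6, 45, 14]


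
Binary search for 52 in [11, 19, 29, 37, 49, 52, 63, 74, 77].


Step 1: lo=0, hi=8, mid=4, val=49
Step 2: lo=5, hi=8, mid=6, val=63
Step 3: lo=5, hi=5, mid=5, val=52

Found at index 5


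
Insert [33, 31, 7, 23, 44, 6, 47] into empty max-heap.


Insert 33: [33]
Insert 31: [33, 31]
Insert 7: [33, 31, 7]
Insert 23: [33, 31, 7, 23]
Insert 44: [44, 33, 7, 23, 31]
Insert 6: [44, 33, 7, 23, 31, 6]
Insert 47: [47, 33, 44, 23, 31, 6, 7]

Final heap: [47, 33, 44, 23, 31, 6, 7]


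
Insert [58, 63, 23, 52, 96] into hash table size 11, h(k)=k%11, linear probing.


Insert 58: h=3 -> slot 3
Insert 63: h=8 -> slot 8
Insert 23: h=1 -> slot 1
Insert 52: h=8, 1 probes -> slot 9
Insert 96: h=8, 2 probes -> slot 10

Table: [None, 23, None, 58, None, None, None, None, 63, 52, 96]


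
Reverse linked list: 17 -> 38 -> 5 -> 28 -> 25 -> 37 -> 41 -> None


Step 1: curr=17, set curr.next=prev(None) | reversed so far: 17
Step 2: curr=38, set curr.next=prev(17) | reversed so far: 38 -> 17
Step 3: curr=5, set curr.next=prev(38) | reversed so far: 5 -> 38 -> 17
Step 4: curr=28, set curr.next=prev(5) | reversed so far: 28 -> 5 -> 38 -> 17
Step 5: curr=25, set curr.next=prev(28) | reversed so far: 25 -> 28 -> 5 -> 38 -> 17
Step 6: curr=37, set curr.next=prev(25) | reversed so far: 37 -> 25 -> 28 -> 5 -> 38 -> 17
Step 7: curr=41, set curr.next=prev(37) | reversed so far: 41 -> 37 -> 25 -> 28 -> 5 -> 38 -> 17

41 -> 37 -> 25 -> 28 -> 5 -> 38 -> 17 -> None


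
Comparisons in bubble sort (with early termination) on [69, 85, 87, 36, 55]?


Algorithm: bubble sort (with early termination)
Input: [69, 85, 87, 36, 55]
Sorted: [36, 55, 69, 85, 87]

10


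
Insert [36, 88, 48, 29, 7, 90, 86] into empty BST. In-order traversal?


Insert 36: root
Insert 88: R from 36
Insert 48: R from 36 -> L from 88
Insert 29: L from 36
Insert 7: L from 36 -> L from 29
Insert 90: R from 36 -> R from 88
Insert 86: R from 36 -> L from 88 -> R from 48

In-order: [7, 29, 36, 48, 86, 88, 90]


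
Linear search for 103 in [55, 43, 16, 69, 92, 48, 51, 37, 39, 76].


i=0: 55!=103
i=1: 43!=103
i=2: 16!=103
i=3: 69!=103
i=4: 92!=103
i=5: 48!=103
i=6: 51!=103
i=7: 37!=103
i=8: 39!=103
i=9: 76!=103

Not found, 10 comps


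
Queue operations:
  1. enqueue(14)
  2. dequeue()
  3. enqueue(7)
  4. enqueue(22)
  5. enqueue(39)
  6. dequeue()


enqueue(14) -> [14]
dequeue()->14, []
enqueue(7) -> [7]
enqueue(22) -> [7, 22]
enqueue(39) -> [7, 22, 39]
dequeue()->7, [22, 39]

Final queue: [22, 39]


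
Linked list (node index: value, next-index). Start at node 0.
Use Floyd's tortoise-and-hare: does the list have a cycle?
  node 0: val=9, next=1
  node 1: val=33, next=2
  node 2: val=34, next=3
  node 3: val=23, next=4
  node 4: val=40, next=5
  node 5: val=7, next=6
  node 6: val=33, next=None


Floyd's tortoise (slow, +1) and hare (fast, +2):
  init: slow=0, fast=0
  step 1: slow=1, fast=2
  step 2: slow=2, fast=4
  step 3: slow=3, fast=6
  step 4: fast -> None, no cycle

Cycle: no


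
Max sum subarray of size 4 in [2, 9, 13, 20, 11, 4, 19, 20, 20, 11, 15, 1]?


[0:4]: 44
[1:5]: 53
[2:6]: 48
[3:7]: 54
[4:8]: 54
[5:9]: 63
[6:10]: 70
[7:11]: 66
[8:12]: 47

Max: 70 at [6:10]


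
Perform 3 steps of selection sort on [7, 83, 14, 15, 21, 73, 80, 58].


Initial: [7, 83, 14, 15, 21, 73, 80, 58]
Step 1: min=7 at 0
  Swap: [7, 83, 14, 15, 21, 73, 80, 58]
Step 2: min=14 at 2
  Swap: [7, 14, 83, 15, 21, 73, 80, 58]
Step 3: min=15 at 3
  Swap: [7, 14, 15, 83, 21, 73, 80, 58]

After 3 steps: [7, 14, 15, 83, 21, 73, 80, 58]


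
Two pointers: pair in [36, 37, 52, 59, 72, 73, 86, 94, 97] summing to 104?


lo=0(36)+hi=8(97)=133
lo=0(36)+hi=7(94)=130
lo=0(36)+hi=6(86)=122
lo=0(36)+hi=5(73)=109
lo=0(36)+hi=4(72)=108
lo=0(36)+hi=3(59)=95
lo=1(37)+hi=3(59)=96
lo=2(52)+hi=3(59)=111

No pair found


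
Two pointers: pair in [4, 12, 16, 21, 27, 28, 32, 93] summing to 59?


lo=0(4)+hi=7(93)=97
lo=0(4)+hi=6(32)=36
lo=1(12)+hi=6(32)=44
lo=2(16)+hi=6(32)=48
lo=3(21)+hi=6(32)=53
lo=4(27)+hi=6(32)=59

Yes: 27+32=59


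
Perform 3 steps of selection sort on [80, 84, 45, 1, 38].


Initial: [80, 84, 45, 1, 38]
Step 1: min=1 at 3
  Swap: [1, 84, 45, 80, 38]
Step 2: min=38 at 4
  Swap: [1, 38, 45, 80, 84]
Step 3: min=45 at 2
  Swap: [1, 38, 45, 80, 84]

After 3 steps: [1, 38, 45, 80, 84]


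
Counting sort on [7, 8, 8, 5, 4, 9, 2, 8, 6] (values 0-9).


Input: [7, 8, 8, 5, 4, 9, 2, 8, 6]
Counts: [0, 0, 1, 0, 1, 1, 1, 1, 3, 1]

Sorted: [2, 4, 5, 6, 7, 8, 8, 8, 9]


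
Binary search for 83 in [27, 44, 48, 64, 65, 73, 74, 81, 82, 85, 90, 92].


Step 1: lo=0, hi=11, mid=5, val=73
Step 2: lo=6, hi=11, mid=8, val=82
Step 3: lo=9, hi=11, mid=10, val=90
Step 4: lo=9, hi=9, mid=9, val=85

Not found


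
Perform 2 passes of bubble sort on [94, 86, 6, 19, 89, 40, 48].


Initial: [94, 86, 6, 19, 89, 40, 48]
Pass 1: [86, 6, 19, 89, 40, 48, 94] (6 swaps)
Pass 2: [6, 19, 86, 40, 48, 89, 94] (4 swaps)

After 2 passes: [6, 19, 86, 40, 48, 89, 94]


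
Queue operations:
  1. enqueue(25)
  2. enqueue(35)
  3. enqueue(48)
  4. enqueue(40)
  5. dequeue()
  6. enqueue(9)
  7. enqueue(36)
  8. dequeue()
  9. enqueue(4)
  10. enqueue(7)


enqueue(25) -> [25]
enqueue(35) -> [25, 35]
enqueue(48) -> [25, 35, 48]
enqueue(40) -> [25, 35, 48, 40]
dequeue()->25, [35, 48, 40]
enqueue(9) -> [35, 48, 40, 9]
enqueue(36) -> [35, 48, 40, 9, 36]
dequeue()->35, [48, 40, 9, 36]
enqueue(4) -> [48, 40, 9, 36, 4]
enqueue(7) -> [48, 40, 9, 36, 4, 7]

Final queue: [48, 40, 9, 36, 4, 7]


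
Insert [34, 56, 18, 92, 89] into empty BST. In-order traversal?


Insert 34: root
Insert 56: R from 34
Insert 18: L from 34
Insert 92: R from 34 -> R from 56
Insert 89: R from 34 -> R from 56 -> L from 92

In-order: [18, 34, 56, 89, 92]


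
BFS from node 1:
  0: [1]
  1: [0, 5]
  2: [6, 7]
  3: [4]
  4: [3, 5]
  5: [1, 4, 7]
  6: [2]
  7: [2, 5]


Visit 1, enqueue [0, 5]
Visit 0, enqueue []
Visit 5, enqueue [4, 7]
Visit 4, enqueue [3]
Visit 7, enqueue [2]
Visit 3, enqueue []
Visit 2, enqueue [6]
Visit 6, enqueue []

BFS order: [1, 0, 5, 4, 7, 3, 2, 6]


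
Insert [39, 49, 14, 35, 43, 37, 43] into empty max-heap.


Insert 39: [39]
Insert 49: [49, 39]
Insert 14: [49, 39, 14]
Insert 35: [49, 39, 14, 35]
Insert 43: [49, 43, 14, 35, 39]
Insert 37: [49, 43, 37, 35, 39, 14]
Insert 43: [49, 43, 43, 35, 39, 14, 37]

Final heap: [49, 43, 43, 35, 39, 14, 37]


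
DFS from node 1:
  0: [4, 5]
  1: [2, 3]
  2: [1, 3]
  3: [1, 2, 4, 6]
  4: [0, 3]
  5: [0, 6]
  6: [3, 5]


Visit 1, push [3, 2]
Visit 2, push [3]
Visit 3, push [6, 4]
Visit 4, push [0]
Visit 0, push [5]
Visit 5, push [6]
Visit 6, push []

DFS order: [1, 2, 3, 4, 0, 5, 6]


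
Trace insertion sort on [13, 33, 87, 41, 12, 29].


Initial: [13, 33, 87, 41, 12, 29]
Insert 33: [13, 33, 87, 41, 12, 29]
Insert 87: [13, 33, 87, 41, 12, 29]
Insert 41: [13, 33, 41, 87, 12, 29]
Insert 12: [12, 13, 33, 41, 87, 29]
Insert 29: [12, 13, 29, 33, 41, 87]

Sorted: [12, 13, 29, 33, 41, 87]


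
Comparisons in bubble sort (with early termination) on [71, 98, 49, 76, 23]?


Algorithm: bubble sort (with early termination)
Input: [71, 98, 49, 76, 23]
Sorted: [23, 49, 71, 76, 98]

10


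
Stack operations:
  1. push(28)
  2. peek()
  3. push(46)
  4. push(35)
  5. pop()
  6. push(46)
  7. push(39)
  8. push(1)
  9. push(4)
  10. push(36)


push(28) -> [28]
peek()->28
push(46) -> [28, 46]
push(35) -> [28, 46, 35]
pop()->35, [28, 46]
push(46) -> [28, 46, 46]
push(39) -> [28, 46, 46, 39]
push(1) -> [28, 46, 46, 39, 1]
push(4) -> [28, 46, 46, 39, 1, 4]
push(36) -> [28, 46, 46, 39, 1, 4, 36]

Final stack: [28, 46, 46, 39, 1, 4, 36]


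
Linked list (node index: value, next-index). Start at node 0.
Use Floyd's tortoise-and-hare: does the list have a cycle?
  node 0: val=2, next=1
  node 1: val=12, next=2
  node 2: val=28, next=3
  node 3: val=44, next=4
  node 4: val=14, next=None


Floyd's tortoise (slow, +1) and hare (fast, +2):
  init: slow=0, fast=0
  step 1: slow=1, fast=2
  step 2: slow=2, fast=4
  step 3: fast -> None, no cycle

Cycle: no


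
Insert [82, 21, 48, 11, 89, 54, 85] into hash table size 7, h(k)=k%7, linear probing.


Insert 82: h=5 -> slot 5
Insert 21: h=0 -> slot 0
Insert 48: h=6 -> slot 6
Insert 11: h=4 -> slot 4
Insert 89: h=5, 3 probes -> slot 1
Insert 54: h=5, 4 probes -> slot 2
Insert 85: h=1, 2 probes -> slot 3

Table: [21, 89, 54, 85, 11, 82, 48]


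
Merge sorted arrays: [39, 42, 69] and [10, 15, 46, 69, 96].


Take 10 from B
Take 15 from B
Take 39 from A
Take 42 from A
Take 46 from B
Take 69 from A

Merged: [10, 15, 39, 42, 46, 69, 69, 96]


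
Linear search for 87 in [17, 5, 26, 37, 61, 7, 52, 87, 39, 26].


i=0: 17!=87
i=1: 5!=87
i=2: 26!=87
i=3: 37!=87
i=4: 61!=87
i=5: 7!=87
i=6: 52!=87
i=7: 87==87 found!

Found at 7, 8 comps


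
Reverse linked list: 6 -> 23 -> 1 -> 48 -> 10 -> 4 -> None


Step 1: curr=6, set curr.next=prev(None) | reversed so far: 6
Step 2: curr=23, set curr.next=prev(6) | reversed so far: 23 -> 6
Step 3: curr=1, set curr.next=prev(23) | reversed so far: 1 -> 23 -> 6
Step 4: curr=48, set curr.next=prev(1) | reversed so far: 48 -> 1 -> 23 -> 6
Step 5: curr=10, set curr.next=prev(48) | reversed so far: 10 -> 48 -> 1 -> 23 -> 6
Step 6: curr=4, set curr.next=prev(10) | reversed so far: 4 -> 10 -> 48 -> 1 -> 23 -> 6

4 -> 10 -> 48 -> 1 -> 23 -> 6 -> None


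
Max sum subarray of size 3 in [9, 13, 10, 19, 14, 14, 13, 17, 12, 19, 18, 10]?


[0:3]: 32
[1:4]: 42
[2:5]: 43
[3:6]: 47
[4:7]: 41
[5:8]: 44
[6:9]: 42
[7:10]: 48
[8:11]: 49
[9:12]: 47

Max: 49 at [8:11]


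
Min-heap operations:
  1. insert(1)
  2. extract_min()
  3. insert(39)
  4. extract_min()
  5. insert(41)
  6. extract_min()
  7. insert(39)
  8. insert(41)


insert(1) -> [1]
extract_min()->1, []
insert(39) -> [39]
extract_min()->39, []
insert(41) -> [41]
extract_min()->41, []
insert(39) -> [39]
insert(41) -> [39, 41]

Final heap: [39, 41]


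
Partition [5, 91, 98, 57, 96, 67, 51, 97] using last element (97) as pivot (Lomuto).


Pivot: 97
  5 <= 97: advance i (no swap)
  91 <= 97: advance i (no swap)
  57 <= 97: swap -> [5, 91, 57, 98, 96, 67, 51, 97]
  96 <= 97: swap -> [5, 91, 57, 96, 98, 67, 51, 97]
  67 <= 97: swap -> [5, 91, 57, 96, 67, 98, 51, 97]
  51 <= 97: swap -> [5, 91, 57, 96, 67, 51, 98, 97]
Place pivot at 6: [5, 91, 57, 96, 67, 51, 97, 98]

Partitioned: [5, 91, 57, 96, 67, 51, 97, 98]


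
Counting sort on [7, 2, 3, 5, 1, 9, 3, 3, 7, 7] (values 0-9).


Input: [7, 2, 3, 5, 1, 9, 3, 3, 7, 7]
Counts: [0, 1, 1, 3, 0, 1, 0, 3, 0, 1]

Sorted: [1, 2, 3, 3, 3, 5, 7, 7, 7, 9]


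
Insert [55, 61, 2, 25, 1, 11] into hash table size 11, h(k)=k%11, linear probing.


Insert 55: h=0 -> slot 0
Insert 61: h=6 -> slot 6
Insert 2: h=2 -> slot 2
Insert 25: h=3 -> slot 3
Insert 1: h=1 -> slot 1
Insert 11: h=0, 4 probes -> slot 4

Table: [55, 1, 2, 25, 11, None, 61, None, None, None, None]


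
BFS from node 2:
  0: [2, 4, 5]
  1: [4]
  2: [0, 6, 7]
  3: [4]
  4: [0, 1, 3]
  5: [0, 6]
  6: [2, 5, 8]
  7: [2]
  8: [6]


Visit 2, enqueue [0, 6, 7]
Visit 0, enqueue [4, 5]
Visit 6, enqueue [8]
Visit 7, enqueue []
Visit 4, enqueue [1, 3]
Visit 5, enqueue []
Visit 8, enqueue []
Visit 1, enqueue []
Visit 3, enqueue []

BFS order: [2, 0, 6, 7, 4, 5, 8, 1, 3]


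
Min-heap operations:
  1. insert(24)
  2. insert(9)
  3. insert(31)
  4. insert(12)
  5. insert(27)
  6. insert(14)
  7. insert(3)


insert(24) -> [24]
insert(9) -> [9, 24]
insert(31) -> [9, 24, 31]
insert(12) -> [9, 12, 31, 24]
insert(27) -> [9, 12, 31, 24, 27]
insert(14) -> [9, 12, 14, 24, 27, 31]
insert(3) -> [3, 12, 9, 24, 27, 31, 14]

Final heap: [3, 12, 9, 24, 27, 31, 14]


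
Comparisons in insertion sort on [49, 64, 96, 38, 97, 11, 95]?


Algorithm: insertion sort
Input: [49, 64, 96, 38, 97, 11, 95]
Sorted: [11, 38, 49, 64, 95, 96, 97]

14


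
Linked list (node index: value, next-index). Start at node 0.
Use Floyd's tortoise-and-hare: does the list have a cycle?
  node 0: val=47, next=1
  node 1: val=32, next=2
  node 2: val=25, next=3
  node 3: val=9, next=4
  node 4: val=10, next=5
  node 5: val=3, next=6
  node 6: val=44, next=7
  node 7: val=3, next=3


Floyd's tortoise (slow, +1) and hare (fast, +2):
  init: slow=0, fast=0
  step 1: slow=1, fast=2
  step 2: slow=2, fast=4
  step 3: slow=3, fast=6
  step 4: slow=4, fast=3
  step 5: slow=5, fast=5
  slow == fast at node 5: cycle detected

Cycle: yes


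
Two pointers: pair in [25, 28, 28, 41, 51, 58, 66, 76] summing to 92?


lo=0(25)+hi=7(76)=101
lo=0(25)+hi=6(66)=91
lo=1(28)+hi=6(66)=94
lo=1(28)+hi=5(58)=86
lo=2(28)+hi=5(58)=86
lo=3(41)+hi=5(58)=99
lo=3(41)+hi=4(51)=92

Yes: 41+51=92


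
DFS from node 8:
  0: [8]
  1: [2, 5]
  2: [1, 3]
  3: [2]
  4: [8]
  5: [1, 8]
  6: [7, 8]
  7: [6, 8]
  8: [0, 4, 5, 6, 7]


Visit 8, push [7, 6, 5, 4, 0]
Visit 0, push []
Visit 4, push []
Visit 5, push [1]
Visit 1, push [2]
Visit 2, push [3]
Visit 3, push []
Visit 6, push [7]
Visit 7, push []

DFS order: [8, 0, 4, 5, 1, 2, 3, 6, 7]


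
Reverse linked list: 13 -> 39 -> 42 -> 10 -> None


Step 1: curr=13, set curr.next=prev(None) | reversed so far: 13
Step 2: curr=39, set curr.next=prev(13) | reversed so far: 39 -> 13
Step 3: curr=42, set curr.next=prev(39) | reversed so far: 42 -> 39 -> 13
Step 4: curr=10, set curr.next=prev(42) | reversed so far: 10 -> 42 -> 39 -> 13

10 -> 42 -> 39 -> 13 -> None


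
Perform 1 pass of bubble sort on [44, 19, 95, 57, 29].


Initial: [44, 19, 95, 57, 29]
Pass 1: [19, 44, 57, 29, 95] (3 swaps)

After 1 pass: [19, 44, 57, 29, 95]


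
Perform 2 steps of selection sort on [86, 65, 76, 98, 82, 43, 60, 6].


Initial: [86, 65, 76, 98, 82, 43, 60, 6]
Step 1: min=6 at 7
  Swap: [6, 65, 76, 98, 82, 43, 60, 86]
Step 2: min=43 at 5
  Swap: [6, 43, 76, 98, 82, 65, 60, 86]

After 2 steps: [6, 43, 76, 98, 82, 65, 60, 86]


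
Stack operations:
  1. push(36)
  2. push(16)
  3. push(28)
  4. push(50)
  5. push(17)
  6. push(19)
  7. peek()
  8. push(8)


push(36) -> [36]
push(16) -> [36, 16]
push(28) -> [36, 16, 28]
push(50) -> [36, 16, 28, 50]
push(17) -> [36, 16, 28, 50, 17]
push(19) -> [36, 16, 28, 50, 17, 19]
peek()->19
push(8) -> [36, 16, 28, 50, 17, 19, 8]

Final stack: [36, 16, 28, 50, 17, 19, 8]


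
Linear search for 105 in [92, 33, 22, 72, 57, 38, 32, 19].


i=0: 92!=105
i=1: 33!=105
i=2: 22!=105
i=3: 72!=105
i=4: 57!=105
i=5: 38!=105
i=6: 32!=105
i=7: 19!=105

Not found, 8 comps


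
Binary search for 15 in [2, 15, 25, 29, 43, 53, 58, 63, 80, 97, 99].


Step 1: lo=0, hi=10, mid=5, val=53
Step 2: lo=0, hi=4, mid=2, val=25
Step 3: lo=0, hi=1, mid=0, val=2
Step 4: lo=1, hi=1, mid=1, val=15

Found at index 1


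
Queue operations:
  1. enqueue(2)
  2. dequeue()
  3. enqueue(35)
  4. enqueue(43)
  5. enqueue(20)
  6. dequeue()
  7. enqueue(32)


enqueue(2) -> [2]
dequeue()->2, []
enqueue(35) -> [35]
enqueue(43) -> [35, 43]
enqueue(20) -> [35, 43, 20]
dequeue()->35, [43, 20]
enqueue(32) -> [43, 20, 32]

Final queue: [43, 20, 32]


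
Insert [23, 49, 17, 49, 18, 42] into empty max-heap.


Insert 23: [23]
Insert 49: [49, 23]
Insert 17: [49, 23, 17]
Insert 49: [49, 49, 17, 23]
Insert 18: [49, 49, 17, 23, 18]
Insert 42: [49, 49, 42, 23, 18, 17]

Final heap: [49, 49, 42, 23, 18, 17]


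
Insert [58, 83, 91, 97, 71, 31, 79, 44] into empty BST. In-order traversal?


Insert 58: root
Insert 83: R from 58
Insert 91: R from 58 -> R from 83
Insert 97: R from 58 -> R from 83 -> R from 91
Insert 71: R from 58 -> L from 83
Insert 31: L from 58
Insert 79: R from 58 -> L from 83 -> R from 71
Insert 44: L from 58 -> R from 31

In-order: [31, 44, 58, 71, 79, 83, 91, 97]


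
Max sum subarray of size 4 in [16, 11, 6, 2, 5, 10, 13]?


[0:4]: 35
[1:5]: 24
[2:6]: 23
[3:7]: 30

Max: 35 at [0:4]


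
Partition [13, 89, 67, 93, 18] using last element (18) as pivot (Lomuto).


Pivot: 18
  13 <= 18: advance i (no swap)
Place pivot at 1: [13, 18, 67, 93, 89]

Partitioned: [13, 18, 67, 93, 89]


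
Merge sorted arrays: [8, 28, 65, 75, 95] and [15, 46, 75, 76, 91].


Take 8 from A
Take 15 from B
Take 28 from A
Take 46 from B
Take 65 from A
Take 75 from A
Take 75 from B
Take 76 from B
Take 91 from B

Merged: [8, 15, 28, 46, 65, 75, 75, 76, 91, 95]


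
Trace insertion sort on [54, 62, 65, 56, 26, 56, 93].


Initial: [54, 62, 65, 56, 26, 56, 93]
Insert 62: [54, 62, 65, 56, 26, 56, 93]
Insert 65: [54, 62, 65, 56, 26, 56, 93]
Insert 56: [54, 56, 62, 65, 26, 56, 93]
Insert 26: [26, 54, 56, 62, 65, 56, 93]
Insert 56: [26, 54, 56, 56, 62, 65, 93]
Insert 93: [26, 54, 56, 56, 62, 65, 93]

Sorted: [26, 54, 56, 56, 62, 65, 93]


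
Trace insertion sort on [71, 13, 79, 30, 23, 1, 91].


Initial: [71, 13, 79, 30, 23, 1, 91]
Insert 13: [13, 71, 79, 30, 23, 1, 91]
Insert 79: [13, 71, 79, 30, 23, 1, 91]
Insert 30: [13, 30, 71, 79, 23, 1, 91]
Insert 23: [13, 23, 30, 71, 79, 1, 91]
Insert 1: [1, 13, 23, 30, 71, 79, 91]
Insert 91: [1, 13, 23, 30, 71, 79, 91]

Sorted: [1, 13, 23, 30, 71, 79, 91]


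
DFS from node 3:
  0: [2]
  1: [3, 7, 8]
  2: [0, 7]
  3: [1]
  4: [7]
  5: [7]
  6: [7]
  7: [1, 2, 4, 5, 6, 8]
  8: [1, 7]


Visit 3, push [1]
Visit 1, push [8, 7]
Visit 7, push [8, 6, 5, 4, 2]
Visit 2, push [0]
Visit 0, push []
Visit 4, push []
Visit 5, push []
Visit 6, push []
Visit 8, push []

DFS order: [3, 1, 7, 2, 0, 4, 5, 6, 8]


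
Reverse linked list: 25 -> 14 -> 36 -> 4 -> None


Step 1: curr=25, set curr.next=prev(None) | reversed so far: 25
Step 2: curr=14, set curr.next=prev(25) | reversed so far: 14 -> 25
Step 3: curr=36, set curr.next=prev(14) | reversed so far: 36 -> 14 -> 25
Step 4: curr=4, set curr.next=prev(36) | reversed so far: 4 -> 36 -> 14 -> 25

4 -> 36 -> 14 -> 25 -> None


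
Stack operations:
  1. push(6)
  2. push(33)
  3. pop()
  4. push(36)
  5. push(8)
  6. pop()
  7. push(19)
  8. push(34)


push(6) -> [6]
push(33) -> [6, 33]
pop()->33, [6]
push(36) -> [6, 36]
push(8) -> [6, 36, 8]
pop()->8, [6, 36]
push(19) -> [6, 36, 19]
push(34) -> [6, 36, 19, 34]

Final stack: [6, 36, 19, 34]


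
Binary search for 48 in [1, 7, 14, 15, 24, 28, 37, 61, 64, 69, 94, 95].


Step 1: lo=0, hi=11, mid=5, val=28
Step 2: lo=6, hi=11, mid=8, val=64
Step 3: lo=6, hi=7, mid=6, val=37
Step 4: lo=7, hi=7, mid=7, val=61

Not found


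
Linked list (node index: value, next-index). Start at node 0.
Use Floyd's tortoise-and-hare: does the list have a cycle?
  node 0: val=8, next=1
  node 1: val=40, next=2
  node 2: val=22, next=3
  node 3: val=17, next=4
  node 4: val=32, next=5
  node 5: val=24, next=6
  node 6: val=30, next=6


Floyd's tortoise (slow, +1) and hare (fast, +2):
  init: slow=0, fast=0
  step 1: slow=1, fast=2
  step 2: slow=2, fast=4
  step 3: slow=3, fast=6
  step 4: slow=4, fast=6
  step 5: slow=5, fast=6
  step 6: slow=6, fast=6
  slow == fast at node 6: cycle detected

Cycle: yes


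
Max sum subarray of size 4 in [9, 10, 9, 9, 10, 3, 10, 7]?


[0:4]: 37
[1:5]: 38
[2:6]: 31
[3:7]: 32
[4:8]: 30

Max: 38 at [1:5]


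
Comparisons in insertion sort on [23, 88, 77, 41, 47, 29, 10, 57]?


Algorithm: insertion sort
Input: [23, 88, 77, 41, 47, 29, 10, 57]
Sorted: [10, 23, 29, 41, 47, 57, 77, 88]

23


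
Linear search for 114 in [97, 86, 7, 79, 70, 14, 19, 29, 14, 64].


i=0: 97!=114
i=1: 86!=114
i=2: 7!=114
i=3: 79!=114
i=4: 70!=114
i=5: 14!=114
i=6: 19!=114
i=7: 29!=114
i=8: 14!=114
i=9: 64!=114

Not found, 10 comps


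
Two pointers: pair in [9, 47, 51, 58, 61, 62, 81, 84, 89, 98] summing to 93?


lo=0(9)+hi=9(98)=107
lo=0(9)+hi=8(89)=98
lo=0(9)+hi=7(84)=93

Yes: 9+84=93


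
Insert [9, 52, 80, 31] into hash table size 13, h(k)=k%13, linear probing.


Insert 9: h=9 -> slot 9
Insert 52: h=0 -> slot 0
Insert 80: h=2 -> slot 2
Insert 31: h=5 -> slot 5

Table: [52, None, 80, None, None, 31, None, None, None, 9, None, None, None]


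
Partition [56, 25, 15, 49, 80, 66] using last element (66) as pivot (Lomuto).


Pivot: 66
  56 <= 66: advance i (no swap)
  25 <= 66: advance i (no swap)
  15 <= 66: advance i (no swap)
  49 <= 66: advance i (no swap)
Place pivot at 4: [56, 25, 15, 49, 66, 80]

Partitioned: [56, 25, 15, 49, 66, 80]


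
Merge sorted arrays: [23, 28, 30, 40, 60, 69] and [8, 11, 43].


Take 8 from B
Take 11 from B
Take 23 from A
Take 28 from A
Take 30 from A
Take 40 from A
Take 43 from B

Merged: [8, 11, 23, 28, 30, 40, 43, 60, 69]


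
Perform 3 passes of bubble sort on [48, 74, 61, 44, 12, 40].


Initial: [48, 74, 61, 44, 12, 40]
Pass 1: [48, 61, 44, 12, 40, 74] (4 swaps)
Pass 2: [48, 44, 12, 40, 61, 74] (3 swaps)
Pass 3: [44, 12, 40, 48, 61, 74] (3 swaps)

After 3 passes: [44, 12, 40, 48, 61, 74]


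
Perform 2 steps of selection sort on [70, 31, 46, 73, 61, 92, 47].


Initial: [70, 31, 46, 73, 61, 92, 47]
Step 1: min=31 at 1
  Swap: [31, 70, 46, 73, 61, 92, 47]
Step 2: min=46 at 2
  Swap: [31, 46, 70, 73, 61, 92, 47]

After 2 steps: [31, 46, 70, 73, 61, 92, 47]


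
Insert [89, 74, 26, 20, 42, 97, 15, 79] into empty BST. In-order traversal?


Insert 89: root
Insert 74: L from 89
Insert 26: L from 89 -> L from 74
Insert 20: L from 89 -> L from 74 -> L from 26
Insert 42: L from 89 -> L from 74 -> R from 26
Insert 97: R from 89
Insert 15: L from 89 -> L from 74 -> L from 26 -> L from 20
Insert 79: L from 89 -> R from 74

In-order: [15, 20, 26, 42, 74, 79, 89, 97]


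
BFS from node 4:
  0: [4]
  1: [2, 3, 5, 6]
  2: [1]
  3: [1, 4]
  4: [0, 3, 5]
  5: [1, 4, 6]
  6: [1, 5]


Visit 4, enqueue [0, 3, 5]
Visit 0, enqueue []
Visit 3, enqueue [1]
Visit 5, enqueue [6]
Visit 1, enqueue [2]
Visit 6, enqueue []
Visit 2, enqueue []

BFS order: [4, 0, 3, 5, 1, 6, 2]


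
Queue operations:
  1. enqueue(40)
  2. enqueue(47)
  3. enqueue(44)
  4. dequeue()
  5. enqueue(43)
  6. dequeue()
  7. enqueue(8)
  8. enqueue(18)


enqueue(40) -> [40]
enqueue(47) -> [40, 47]
enqueue(44) -> [40, 47, 44]
dequeue()->40, [47, 44]
enqueue(43) -> [47, 44, 43]
dequeue()->47, [44, 43]
enqueue(8) -> [44, 43, 8]
enqueue(18) -> [44, 43, 8, 18]

Final queue: [44, 43, 8, 18]


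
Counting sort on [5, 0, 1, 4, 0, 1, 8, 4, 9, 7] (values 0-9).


Input: [5, 0, 1, 4, 0, 1, 8, 4, 9, 7]
Counts: [2, 2, 0, 0, 2, 1, 0, 1, 1, 1]

Sorted: [0, 0, 1, 1, 4, 4, 5, 7, 8, 9]


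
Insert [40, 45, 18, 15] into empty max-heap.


Insert 40: [40]
Insert 45: [45, 40]
Insert 18: [45, 40, 18]
Insert 15: [45, 40, 18, 15]

Final heap: [45, 40, 18, 15]


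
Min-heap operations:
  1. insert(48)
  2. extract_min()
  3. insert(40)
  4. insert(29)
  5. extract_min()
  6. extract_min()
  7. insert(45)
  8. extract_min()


insert(48) -> [48]
extract_min()->48, []
insert(40) -> [40]
insert(29) -> [29, 40]
extract_min()->29, [40]
extract_min()->40, []
insert(45) -> [45]
extract_min()->45, []

Final heap: []


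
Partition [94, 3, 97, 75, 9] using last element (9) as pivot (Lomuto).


Pivot: 9
  3 <= 9: swap -> [3, 94, 97, 75, 9]
Place pivot at 1: [3, 9, 97, 75, 94]

Partitioned: [3, 9, 97, 75, 94]


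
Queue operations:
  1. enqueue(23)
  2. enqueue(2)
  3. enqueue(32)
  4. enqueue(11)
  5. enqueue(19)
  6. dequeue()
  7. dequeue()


enqueue(23) -> [23]
enqueue(2) -> [23, 2]
enqueue(32) -> [23, 2, 32]
enqueue(11) -> [23, 2, 32, 11]
enqueue(19) -> [23, 2, 32, 11, 19]
dequeue()->23, [2, 32, 11, 19]
dequeue()->2, [32, 11, 19]

Final queue: [32, 11, 19]


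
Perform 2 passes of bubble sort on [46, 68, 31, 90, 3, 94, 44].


Initial: [46, 68, 31, 90, 3, 94, 44]
Pass 1: [46, 31, 68, 3, 90, 44, 94] (3 swaps)
Pass 2: [31, 46, 3, 68, 44, 90, 94] (3 swaps)

After 2 passes: [31, 46, 3, 68, 44, 90, 94]


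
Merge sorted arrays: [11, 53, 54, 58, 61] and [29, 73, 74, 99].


Take 11 from A
Take 29 from B
Take 53 from A
Take 54 from A
Take 58 from A
Take 61 from A

Merged: [11, 29, 53, 54, 58, 61, 73, 74, 99]


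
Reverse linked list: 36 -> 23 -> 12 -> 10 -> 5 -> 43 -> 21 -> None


Step 1: curr=36, set curr.next=prev(None) | reversed so far: 36
Step 2: curr=23, set curr.next=prev(36) | reversed so far: 23 -> 36
Step 3: curr=12, set curr.next=prev(23) | reversed so far: 12 -> 23 -> 36
Step 4: curr=10, set curr.next=prev(12) | reversed so far: 10 -> 12 -> 23 -> 36
Step 5: curr=5, set curr.next=prev(10) | reversed so far: 5 -> 10 -> 12 -> 23 -> 36
Step 6: curr=43, set curr.next=prev(5) | reversed so far: 43 -> 5 -> 10 -> 12 -> 23 -> 36
Step 7: curr=21, set curr.next=prev(43) | reversed so far: 21 -> 43 -> 5 -> 10 -> 12 -> 23 -> 36

21 -> 43 -> 5 -> 10 -> 12 -> 23 -> 36 -> None


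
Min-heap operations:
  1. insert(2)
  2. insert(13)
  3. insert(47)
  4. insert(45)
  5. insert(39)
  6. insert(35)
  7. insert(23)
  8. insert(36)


insert(2) -> [2]
insert(13) -> [2, 13]
insert(47) -> [2, 13, 47]
insert(45) -> [2, 13, 47, 45]
insert(39) -> [2, 13, 47, 45, 39]
insert(35) -> [2, 13, 35, 45, 39, 47]
insert(23) -> [2, 13, 23, 45, 39, 47, 35]
insert(36) -> [2, 13, 23, 36, 39, 47, 35, 45]

Final heap: [2, 13, 23, 36, 39, 47, 35, 45]


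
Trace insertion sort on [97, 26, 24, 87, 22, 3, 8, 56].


Initial: [97, 26, 24, 87, 22, 3, 8, 56]
Insert 26: [26, 97, 24, 87, 22, 3, 8, 56]
Insert 24: [24, 26, 97, 87, 22, 3, 8, 56]
Insert 87: [24, 26, 87, 97, 22, 3, 8, 56]
Insert 22: [22, 24, 26, 87, 97, 3, 8, 56]
Insert 3: [3, 22, 24, 26, 87, 97, 8, 56]
Insert 8: [3, 8, 22, 24, 26, 87, 97, 56]
Insert 56: [3, 8, 22, 24, 26, 56, 87, 97]

Sorted: [3, 8, 22, 24, 26, 56, 87, 97]


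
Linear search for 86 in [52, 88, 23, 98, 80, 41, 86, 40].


i=0: 52!=86
i=1: 88!=86
i=2: 23!=86
i=3: 98!=86
i=4: 80!=86
i=5: 41!=86
i=6: 86==86 found!

Found at 6, 7 comps


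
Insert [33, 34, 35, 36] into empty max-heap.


Insert 33: [33]
Insert 34: [34, 33]
Insert 35: [35, 33, 34]
Insert 36: [36, 35, 34, 33]

Final heap: [36, 35, 34, 33]


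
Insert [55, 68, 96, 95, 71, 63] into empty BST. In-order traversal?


Insert 55: root
Insert 68: R from 55
Insert 96: R from 55 -> R from 68
Insert 95: R from 55 -> R from 68 -> L from 96
Insert 71: R from 55 -> R from 68 -> L from 96 -> L from 95
Insert 63: R from 55 -> L from 68

In-order: [55, 63, 68, 71, 95, 96]


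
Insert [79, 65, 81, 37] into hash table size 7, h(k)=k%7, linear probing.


Insert 79: h=2 -> slot 2
Insert 65: h=2, 1 probes -> slot 3
Insert 81: h=4 -> slot 4
Insert 37: h=2, 3 probes -> slot 5

Table: [None, None, 79, 65, 81, 37, None]


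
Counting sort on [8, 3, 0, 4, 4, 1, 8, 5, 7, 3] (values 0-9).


Input: [8, 3, 0, 4, 4, 1, 8, 5, 7, 3]
Counts: [1, 1, 0, 2, 2, 1, 0, 1, 2, 0]

Sorted: [0, 1, 3, 3, 4, 4, 5, 7, 8, 8]


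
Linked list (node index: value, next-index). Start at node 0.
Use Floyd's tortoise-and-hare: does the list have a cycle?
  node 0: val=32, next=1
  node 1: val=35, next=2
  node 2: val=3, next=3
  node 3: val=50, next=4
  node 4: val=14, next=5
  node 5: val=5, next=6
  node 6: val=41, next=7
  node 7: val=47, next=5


Floyd's tortoise (slow, +1) and hare (fast, +2):
  init: slow=0, fast=0
  step 1: slow=1, fast=2
  step 2: slow=2, fast=4
  step 3: slow=3, fast=6
  step 4: slow=4, fast=5
  step 5: slow=5, fast=7
  step 6: slow=6, fast=6
  slow == fast at node 6: cycle detected

Cycle: yes


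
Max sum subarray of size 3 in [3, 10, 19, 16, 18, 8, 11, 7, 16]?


[0:3]: 32
[1:4]: 45
[2:5]: 53
[3:6]: 42
[4:7]: 37
[5:8]: 26
[6:9]: 34

Max: 53 at [2:5]


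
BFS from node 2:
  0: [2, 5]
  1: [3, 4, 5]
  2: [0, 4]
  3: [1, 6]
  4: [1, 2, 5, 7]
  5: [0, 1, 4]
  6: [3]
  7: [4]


Visit 2, enqueue [0, 4]
Visit 0, enqueue [5]
Visit 4, enqueue [1, 7]
Visit 5, enqueue []
Visit 1, enqueue [3]
Visit 7, enqueue []
Visit 3, enqueue [6]
Visit 6, enqueue []

BFS order: [2, 0, 4, 5, 1, 7, 3, 6]


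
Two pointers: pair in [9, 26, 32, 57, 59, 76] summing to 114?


lo=0(9)+hi=5(76)=85
lo=1(26)+hi=5(76)=102
lo=2(32)+hi=5(76)=108
lo=3(57)+hi=5(76)=133
lo=3(57)+hi=4(59)=116

No pair found


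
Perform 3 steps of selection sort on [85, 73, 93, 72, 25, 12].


Initial: [85, 73, 93, 72, 25, 12]
Step 1: min=12 at 5
  Swap: [12, 73, 93, 72, 25, 85]
Step 2: min=25 at 4
  Swap: [12, 25, 93, 72, 73, 85]
Step 3: min=72 at 3
  Swap: [12, 25, 72, 93, 73, 85]

After 3 steps: [12, 25, 72, 93, 73, 85]


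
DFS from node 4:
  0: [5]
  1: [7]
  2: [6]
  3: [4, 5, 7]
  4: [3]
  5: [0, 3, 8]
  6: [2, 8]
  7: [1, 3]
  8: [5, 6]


Visit 4, push [3]
Visit 3, push [7, 5]
Visit 5, push [8, 0]
Visit 0, push []
Visit 8, push [6]
Visit 6, push [2]
Visit 2, push []
Visit 7, push [1]
Visit 1, push []

DFS order: [4, 3, 5, 0, 8, 6, 2, 7, 1]


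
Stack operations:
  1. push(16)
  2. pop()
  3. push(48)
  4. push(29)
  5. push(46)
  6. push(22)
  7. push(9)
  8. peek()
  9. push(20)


push(16) -> [16]
pop()->16, []
push(48) -> [48]
push(29) -> [48, 29]
push(46) -> [48, 29, 46]
push(22) -> [48, 29, 46, 22]
push(9) -> [48, 29, 46, 22, 9]
peek()->9
push(20) -> [48, 29, 46, 22, 9, 20]

Final stack: [48, 29, 46, 22, 9, 20]


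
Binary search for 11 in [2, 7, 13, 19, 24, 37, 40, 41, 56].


Step 1: lo=0, hi=8, mid=4, val=24
Step 2: lo=0, hi=3, mid=1, val=7
Step 3: lo=2, hi=3, mid=2, val=13

Not found


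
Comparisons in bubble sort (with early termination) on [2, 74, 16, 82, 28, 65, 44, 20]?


Algorithm: bubble sort (with early termination)
Input: [2, 74, 16, 82, 28, 65, 44, 20]
Sorted: [2, 16, 20, 28, 44, 65, 74, 82]

27


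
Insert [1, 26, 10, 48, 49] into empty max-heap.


Insert 1: [1]
Insert 26: [26, 1]
Insert 10: [26, 1, 10]
Insert 48: [48, 26, 10, 1]
Insert 49: [49, 48, 10, 1, 26]

Final heap: [49, 48, 10, 1, 26]


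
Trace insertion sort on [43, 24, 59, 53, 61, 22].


Initial: [43, 24, 59, 53, 61, 22]
Insert 24: [24, 43, 59, 53, 61, 22]
Insert 59: [24, 43, 59, 53, 61, 22]
Insert 53: [24, 43, 53, 59, 61, 22]
Insert 61: [24, 43, 53, 59, 61, 22]
Insert 22: [22, 24, 43, 53, 59, 61]

Sorted: [22, 24, 43, 53, 59, 61]


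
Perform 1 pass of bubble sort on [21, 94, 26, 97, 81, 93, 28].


Initial: [21, 94, 26, 97, 81, 93, 28]
Pass 1: [21, 26, 94, 81, 93, 28, 97] (4 swaps)

After 1 pass: [21, 26, 94, 81, 93, 28, 97]


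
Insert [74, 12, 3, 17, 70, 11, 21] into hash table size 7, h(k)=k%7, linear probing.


Insert 74: h=4 -> slot 4
Insert 12: h=5 -> slot 5
Insert 3: h=3 -> slot 3
Insert 17: h=3, 3 probes -> slot 6
Insert 70: h=0 -> slot 0
Insert 11: h=4, 4 probes -> slot 1
Insert 21: h=0, 2 probes -> slot 2

Table: [70, 11, 21, 3, 74, 12, 17]


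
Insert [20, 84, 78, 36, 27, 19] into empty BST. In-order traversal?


Insert 20: root
Insert 84: R from 20
Insert 78: R from 20 -> L from 84
Insert 36: R from 20 -> L from 84 -> L from 78
Insert 27: R from 20 -> L from 84 -> L from 78 -> L from 36
Insert 19: L from 20

In-order: [19, 20, 27, 36, 78, 84]


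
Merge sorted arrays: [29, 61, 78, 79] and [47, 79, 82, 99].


Take 29 from A
Take 47 from B
Take 61 from A
Take 78 from A
Take 79 from A

Merged: [29, 47, 61, 78, 79, 79, 82, 99]


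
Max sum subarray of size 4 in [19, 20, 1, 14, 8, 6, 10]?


[0:4]: 54
[1:5]: 43
[2:6]: 29
[3:7]: 38

Max: 54 at [0:4]


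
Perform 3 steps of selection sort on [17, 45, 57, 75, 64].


Initial: [17, 45, 57, 75, 64]
Step 1: min=17 at 0
  Swap: [17, 45, 57, 75, 64]
Step 2: min=45 at 1
  Swap: [17, 45, 57, 75, 64]
Step 3: min=57 at 2
  Swap: [17, 45, 57, 75, 64]

After 3 steps: [17, 45, 57, 75, 64]


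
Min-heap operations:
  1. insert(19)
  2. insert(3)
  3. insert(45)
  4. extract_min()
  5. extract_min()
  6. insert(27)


insert(19) -> [19]
insert(3) -> [3, 19]
insert(45) -> [3, 19, 45]
extract_min()->3, [19, 45]
extract_min()->19, [45]
insert(27) -> [27, 45]

Final heap: [27, 45]
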